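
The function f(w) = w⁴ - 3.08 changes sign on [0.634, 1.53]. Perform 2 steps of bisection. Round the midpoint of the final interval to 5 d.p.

f(0.634000) = -2.918431, f(1.530000) = 2.399813 (opposite signs)
step 1: m = 1.082000, f(m) = -1.709405 < 0 → root in [1.082000, 1.530000]
step 2: m = 1.306000, f(m) = -0.170806 < 0 → root in [1.306000, 1.530000]
Midpoint of [1.306000, 1.530000] = 1.418000

1.41800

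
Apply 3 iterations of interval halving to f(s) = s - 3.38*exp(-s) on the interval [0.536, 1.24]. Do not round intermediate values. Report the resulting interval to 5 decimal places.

[1.06400, 1.15200]

f(0.536000) = -1.441584, f(1.240000) = 0.261881 (opposite signs)
step 1: m = 0.888000, f(m) = -0.502795 < 0 → root in [0.888000, 1.240000]
step 2: m = 1.064000, f(m) = -0.102346 < 0 → root in [1.064000, 1.240000]
step 3: m = 1.152000, f(m) = 0.083906 > 0 → root in [1.064000, 1.152000]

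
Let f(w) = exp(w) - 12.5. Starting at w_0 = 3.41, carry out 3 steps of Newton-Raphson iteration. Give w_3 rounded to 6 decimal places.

2.526523

Newton update: w ← w − f(w)/f'(w).
f'(w) = exp(w)
w_0 = 3.410000: f = 17.765244, f' = 30.265244 → w_1 = 3.410000 - (17.765244)/(30.265244) = 2.823015
w_1 = 2.823015: f = 4.327509, f' = 16.827509 → w_2 = 2.823015 - (4.327509)/(16.827509) = 2.565846
w_2 = 2.565846: f = 0.511665, f' = 13.011665 → w_3 = 2.565846 - (0.511665)/(13.011665) = 2.526523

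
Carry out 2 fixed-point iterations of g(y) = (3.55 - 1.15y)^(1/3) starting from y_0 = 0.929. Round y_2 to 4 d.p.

y_1 = g(0.929000) = 1.353880
y_2 = g(1.353880) = 1.258457

1.2585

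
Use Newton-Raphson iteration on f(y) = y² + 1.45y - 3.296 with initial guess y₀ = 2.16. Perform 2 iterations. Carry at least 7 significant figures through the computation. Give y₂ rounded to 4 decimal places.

1.2352

f'(y) = 2y + 1.45
y_0 = 2.160000: f = 4.501600, f' = 5.770000 → y_1 = 2.160000 - (4.501600)/(5.770000) = 1.379827
y_1 = 1.379827: f = 0.608670, f' = 4.209653 → y_2 = 1.379827 - (0.608670)/(4.209653) = 1.235237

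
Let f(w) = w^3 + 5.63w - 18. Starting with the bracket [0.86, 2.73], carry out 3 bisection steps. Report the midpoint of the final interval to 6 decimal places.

1.911875

f(0.860000) = -12.522144, f(2.730000) = 17.716317 (opposite signs)
step 1: m = 1.795000, f(m) = -2.110615 < 0 → root in [1.795000, 2.730000]
step 2: m = 2.262500, f(m) = 6.319400 > 0 → root in [1.795000, 2.262500]
step 3: m = 2.028750, f(m) = 1.771846 > 0 → root in [1.795000, 2.028750]
Midpoint of [1.795000, 2.028750] = 1.911875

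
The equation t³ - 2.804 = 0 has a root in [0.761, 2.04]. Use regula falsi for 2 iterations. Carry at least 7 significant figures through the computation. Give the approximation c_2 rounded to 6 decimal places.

False-position update: c = (a·f(b) − b·f(a))/(f(b) − f(a)); replace the endpoint whose sign matches f(c).
f(0.761000) = -2.363289, f(2.040000) = 5.685664
step 1: c = 1.136533, f(c) = -1.335933 < 0 → new bracket [1.136533, 2.040000]
step 2: c = 1.308427, f(c) = -0.563998 < 0 → new bracket [1.308427, 2.040000]

1.308427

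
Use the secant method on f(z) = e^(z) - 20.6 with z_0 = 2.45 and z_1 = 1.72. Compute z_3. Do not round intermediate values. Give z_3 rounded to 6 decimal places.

Secant update: z_(k+1) = z_k − f(z_k)·(z_k − z_(k-1))/(f(z_k) − f(z_(k-1))).
f(z_0) = -9.011653, f(z_1) = -15.015472
z_2 = 1.720000 - (-15.015472)·(1.720000 - 2.450000)/(-15.015472 - (-9.011653)) = 3.545721; f(z_2) = 14.064653
z_3 = 3.545721 - (14.064653)·(3.545721 - 1.720000)/(14.064653 - (-15.015472)) = 2.662708; f(z_3) = -6.264950

2.662708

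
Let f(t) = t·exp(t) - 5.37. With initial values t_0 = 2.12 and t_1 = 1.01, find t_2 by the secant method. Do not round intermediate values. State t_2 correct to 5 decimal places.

1.20361

Secant update: t_(k+1) = t_k − f(t_k)·(t_k − t_(k-1))/(f(t_k) − f(t_(k-1))).
f(t_0) = 12.292011, f(t_1) = -2.596943
t_2 = 1.010000 - (-2.596943)·(1.010000 - 2.120000)/(-2.596943 - (12.292011)) = 1.203607; f(t_2) = -1.359444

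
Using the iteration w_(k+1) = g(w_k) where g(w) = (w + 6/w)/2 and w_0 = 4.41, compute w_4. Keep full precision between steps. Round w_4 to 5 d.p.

w_1 = g(4.410000) = 2.885272
w_2 = g(2.885272) = 2.482399
w_3 = g(2.482399) = 2.449708
w_4 = g(2.449708) = 2.449490

2.44949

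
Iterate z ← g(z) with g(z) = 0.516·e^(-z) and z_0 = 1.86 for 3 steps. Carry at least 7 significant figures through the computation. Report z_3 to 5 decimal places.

z_1 = g(1.860000) = 0.080327
z_2 = g(0.080327) = 0.476172
z_3 = g(0.476172) = 0.320517

0.32052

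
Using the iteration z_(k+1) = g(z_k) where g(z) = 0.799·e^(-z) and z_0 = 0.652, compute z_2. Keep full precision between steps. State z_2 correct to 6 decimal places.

0.526936

z_1 = g(0.652000) = 0.416281
z_2 = g(0.416281) = 0.526936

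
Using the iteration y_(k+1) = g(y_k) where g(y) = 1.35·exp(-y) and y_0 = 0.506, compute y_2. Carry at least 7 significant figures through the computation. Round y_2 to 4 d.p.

0.5982

y_1 = g(0.506000) = 0.813918
y_2 = g(0.813918) = 0.598210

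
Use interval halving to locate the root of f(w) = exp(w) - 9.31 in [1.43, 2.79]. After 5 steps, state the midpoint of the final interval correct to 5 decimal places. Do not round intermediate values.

2.21625

f(1.430000) = -5.131301, f(2.790000) = 6.971020 (opposite signs)
step 1: m = 2.110000, f(m) = -1.061759 < 0 → root in [2.110000, 2.790000]
step 2: m = 2.450000, f(m) = 2.278347 > 0 → root in [2.110000, 2.450000]
step 3: m = 2.280000, f(m) = 0.466680 > 0 → root in [2.110000, 2.280000]
step 4: m = 2.195000, f(m) = -0.329999 < 0 → root in [2.195000, 2.280000]
step 5: m = 2.237500, f(m) = 0.059877 > 0 → root in [2.195000, 2.237500]
Midpoint of [2.195000, 2.237500] = 2.216250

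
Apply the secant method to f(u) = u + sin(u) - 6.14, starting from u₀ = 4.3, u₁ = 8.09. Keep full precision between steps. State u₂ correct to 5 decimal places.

6.13957

f(u_0) = -2.756166, f(u_1) = 2.922277
u_2 = 8.090000 - (2.922277)·(8.090000 - 4.300000)/(2.922277 - (-2.756166)) = 6.139566; f(u_2) = -0.143560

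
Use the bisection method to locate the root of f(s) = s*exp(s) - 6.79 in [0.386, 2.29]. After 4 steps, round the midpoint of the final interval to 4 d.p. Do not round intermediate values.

1.5165

f(0.386000) = -6.222161, f(2.290000) = 15.823607 (opposite signs)
step 1: m = 1.338000, f(m) = -1.690329 < 0 → root in [1.338000, 2.290000]
step 2: m = 1.814000, f(m) = 4.338778 > 0 → root in [1.338000, 1.814000]
step 3: m = 1.576000, f(m) = 0.830866 > 0 → root in [1.338000, 1.576000]
step 4: m = 1.457000, f(m) = -0.535010 < 0 → root in [1.457000, 1.576000]
Midpoint of [1.457000, 1.576000] = 1.516500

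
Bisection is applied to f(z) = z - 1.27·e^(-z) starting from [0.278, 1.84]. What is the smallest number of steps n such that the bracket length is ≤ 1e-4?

14

Initial width b − a = 1.84 − 0.278 = 1.562000.
After n steps the width is (b−a)/2^n; need (b−a)/2^n ≤ 1e-4.
So n ≥ log₂(1.562000/1e-4) = log₂(15620.0000) ≈ 13.9311.
Hence n = 14.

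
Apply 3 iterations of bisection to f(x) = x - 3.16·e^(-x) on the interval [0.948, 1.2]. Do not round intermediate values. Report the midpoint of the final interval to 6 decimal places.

f(0.948000) = -0.276548, f(1.200000) = 0.248226 (opposite signs)
step 1: m = 1.074000, f(m) = -0.005580 < 0 → root in [1.074000, 1.200000]
step 2: m = 1.137000, f(m) = 0.123335 > 0 → root in [1.074000, 1.137000]
step 3: m = 1.105500, f(m) = 0.059397 > 0 → root in [1.074000, 1.105500]
Midpoint of [1.074000, 1.105500] = 1.089750

1.089750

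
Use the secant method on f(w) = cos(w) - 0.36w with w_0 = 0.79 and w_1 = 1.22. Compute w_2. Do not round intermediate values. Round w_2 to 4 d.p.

1.1402

f(w_0) = 0.419445, f(w_1) = -0.095554
w_2 = 1.220000 - (-0.095554)·(1.220000 - 0.790000)/(-0.095554 - (0.419445)) = 1.140217; f(w_2) = 0.006919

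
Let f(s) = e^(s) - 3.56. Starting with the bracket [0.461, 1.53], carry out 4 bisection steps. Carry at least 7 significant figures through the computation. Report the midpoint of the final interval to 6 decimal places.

f(0.461000) = -1.974341, f(1.530000) = 1.058177 (opposite signs)
step 1: m = 0.995500, f(m) = -0.853923 < 0 → root in [0.995500, 1.530000]
step 2: m = 1.262750, f(m) = -0.024870 < 0 → root in [1.262750, 1.530000]
step 3: m = 1.396375, f(m) = 0.480526 > 0 → root in [1.262750, 1.396375]
step 4: m = 1.329562, f(m) = 0.219390 > 0 → root in [1.262750, 1.329562]
Midpoint of [1.262750, 1.329562] = 1.296156

1.296156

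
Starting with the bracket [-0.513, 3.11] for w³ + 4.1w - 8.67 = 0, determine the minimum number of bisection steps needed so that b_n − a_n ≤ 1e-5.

Initial width b − a = 3.11 − -0.513 = 3.623000.
After n steps the width is (b−a)/2^n; need (b−a)/2^n ≤ 1e-5.
So n ≥ log₂(3.623000/1e-5) = log₂(362300.0000) ≈ 18.4668.
Hence n = 19.

19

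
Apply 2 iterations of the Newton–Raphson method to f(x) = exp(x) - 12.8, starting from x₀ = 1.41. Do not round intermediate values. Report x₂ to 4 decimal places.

2.9083

f'(x) = exp(x)
x_0 = 1.410000: f = -8.704045, f' = 4.095955 → x_1 = 1.410000 - (-8.704045)/(4.095955) = 3.535034
x_1 = 3.535034: f = 21.496182, f' = 34.296182 → x_2 = 3.535034 - (21.496182)/(34.296182) = 2.908253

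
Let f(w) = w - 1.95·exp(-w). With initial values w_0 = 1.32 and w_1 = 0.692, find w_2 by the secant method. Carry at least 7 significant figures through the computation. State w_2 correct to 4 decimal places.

0.8567

f(w_0) = 0.799086, f(w_1) = -0.284119
w_2 = 0.692000 - (-0.284119)·(0.692000 - 1.320000)/(-0.284119 - (0.799086)) = 0.856721; f(w_2) = 0.028845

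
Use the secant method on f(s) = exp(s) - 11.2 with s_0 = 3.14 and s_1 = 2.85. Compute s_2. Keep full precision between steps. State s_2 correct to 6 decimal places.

2.546453

f(s_0) = 11.903867, f(s_1) = 6.087782
s_2 = 2.850000 - (6.087782)·(2.850000 - 3.140000)/(6.087782 - (11.903867)) = 2.546453; f(s_2) = 1.561754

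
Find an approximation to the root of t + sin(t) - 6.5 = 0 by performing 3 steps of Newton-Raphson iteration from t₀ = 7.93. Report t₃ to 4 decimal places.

f'(t) = 1 + cos(t)
t_0 = 7.930000: f = 2.427112, f' = 0.924055 → t_1 = 7.930000 - (2.427112)/(0.924055) = 5.303411
t_1 = 5.303411: f = -2.026960, f' = 1.557210 → t_2 = 5.303411 - (-2.026960)/(1.557210) = 6.605073
t_2 = 6.605073: f = 0.421430, f' = 1.948640 → t_3 = 6.605073 - (0.421430)/(1.948640) = 6.388804

6.3888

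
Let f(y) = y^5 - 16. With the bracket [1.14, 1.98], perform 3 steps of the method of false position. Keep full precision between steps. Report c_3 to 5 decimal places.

f(1.140000) = -14.074585, f(1.980000) = 14.431682
step 1: c = 1.554739, f(c) = -6.915793 < 0 → new bracket [1.554739, 1.980000]
step 2: c = 1.692508, f(c) = -2.111569 < 0 → new bracket [1.692508, 1.980000]
step 3: c = 1.729203, f(c) = -0.539275 < 0 → new bracket [1.729203, 1.980000]

1.72920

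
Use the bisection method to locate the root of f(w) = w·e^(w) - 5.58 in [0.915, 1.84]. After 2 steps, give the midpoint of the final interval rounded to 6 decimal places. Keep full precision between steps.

f(0.915000) = -3.295451, f(1.840000) = 6.005630 (opposite signs)
step 1: m = 1.377500, f(m) = -0.118244 < 0 → root in [1.377500, 1.840000]
step 2: m = 1.608750, f(m) = 2.458219 > 0 → root in [1.377500, 1.608750]
Midpoint of [1.377500, 1.608750] = 1.493125

1.493125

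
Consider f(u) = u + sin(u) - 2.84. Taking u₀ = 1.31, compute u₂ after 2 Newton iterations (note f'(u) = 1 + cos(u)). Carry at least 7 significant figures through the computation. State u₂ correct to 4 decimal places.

1.8803

u_0 = 1.310000: f = -0.563815, f' = 1.257850 → u_1 = 1.310000 - (-0.563815)/(1.257850) = 1.758237
u_1 = 1.758237: f = -0.099279, f' = 0.813655 → u_2 = 1.758237 - (-0.099279)/(0.813655) = 1.880253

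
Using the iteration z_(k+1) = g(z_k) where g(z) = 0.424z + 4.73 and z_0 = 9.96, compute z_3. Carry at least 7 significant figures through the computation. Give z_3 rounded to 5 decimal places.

z_1 = g(9.960000) = 8.953040
z_2 = g(8.953040) = 8.526089
z_3 = g(8.526089) = 8.345062

8.34506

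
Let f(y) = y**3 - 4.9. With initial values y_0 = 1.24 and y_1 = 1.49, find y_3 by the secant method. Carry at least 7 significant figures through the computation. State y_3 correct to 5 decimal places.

f(y_0) = -2.993376, f(y_1) = -1.592051
y_2 = 1.490000 - (-1.592051)·(1.490000 - 1.240000)/(-1.592051 - (-2.993376)) = 1.774026; f(y_2) = 0.683158
y_3 = 1.774026 - (0.683158)·(1.774026 - 1.490000)/(0.683158 - (-1.592051)) = 1.688744; f(y_3) = -0.083946

1.68874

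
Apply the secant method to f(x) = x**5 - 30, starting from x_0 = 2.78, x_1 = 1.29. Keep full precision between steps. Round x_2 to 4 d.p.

Secant update: x_(k+1) = x_k − f(x_k)·(x_k − x_(k-1))/(f(x_k) − f(x_(k-1))).
f(x_0) = 136.044303, f(x_1) = -26.427695
x_2 = 1.290000 - (-26.427695)·(1.290000 - 2.780000)/(-26.427695 - (136.044303)) = 1.532363; f(x_2) = -21.550931

1.5324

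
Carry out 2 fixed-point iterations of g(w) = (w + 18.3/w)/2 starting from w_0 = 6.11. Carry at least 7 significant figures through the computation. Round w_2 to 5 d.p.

w_1 = g(6.110000) = 4.552545
w_2 = g(4.552545) = 4.286137

4.28614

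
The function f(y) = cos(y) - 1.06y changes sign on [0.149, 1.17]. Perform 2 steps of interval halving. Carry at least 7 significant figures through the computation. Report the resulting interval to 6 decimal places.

[0.659500, 0.914750]

f(0.149000) = 0.830980, f(1.170000) = -0.850048 (opposite signs)
step 1: m = 0.659500, f(m) = 0.091229 > 0 → root in [0.659500, 1.170000]
step 2: m = 0.914750, f(m) = -0.359646 < 0 → root in [0.659500, 0.914750]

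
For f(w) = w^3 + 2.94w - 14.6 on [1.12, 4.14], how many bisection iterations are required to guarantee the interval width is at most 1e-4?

15

Initial width b − a = 4.14 − 1.12 = 3.020000.
After n steps the width is (b−a)/2^n; need (b−a)/2^n ≤ 1e-4.
So n ≥ log₂(3.020000/1e-4) = log₂(30200.0000) ≈ 14.8823.
Hence n = 15.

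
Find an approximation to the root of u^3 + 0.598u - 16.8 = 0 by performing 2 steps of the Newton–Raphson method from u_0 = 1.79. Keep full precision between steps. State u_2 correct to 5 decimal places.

f'(u) = 3u^2 + 0.598
u_0 = 1.790000: f = -9.994241, f' = 10.210300 → u_1 = 1.790000 - (-9.994241)/(10.210300) = 2.768839
u_1 = 2.768839: f = 6.082988, f' = 23.597410 → u_2 = 2.768839 - (6.082988)/(23.597410) = 2.511057

2.51106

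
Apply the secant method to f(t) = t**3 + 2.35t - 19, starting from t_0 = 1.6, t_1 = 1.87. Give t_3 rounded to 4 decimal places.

f(t_0) = -11.144000, f(t_1) = -8.066297
t_2 = 1.870000 - (-8.066297)·(1.870000 - 1.600000)/(-8.066297 - (-11.144000)) = 2.577638; f(t_2) = 4.183842
t_3 = 2.577638 - (4.183842)·(2.577638 - 1.870000)/(4.183842 - (-8.066297)) = 2.335956; f(t_3) = -0.763923

2.3360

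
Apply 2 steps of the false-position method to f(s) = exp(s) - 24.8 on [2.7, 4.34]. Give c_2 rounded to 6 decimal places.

3.093777

f(2.700000) = -9.920268, f(4.340000) = 51.907539
step 1: c = 2.963138, f(c) = -5.441378 < 0 → new bracket [2.963138, 4.340000]
step 2: c = 3.093777, f(c) = -2.739751 < 0 → new bracket [3.093777, 4.340000]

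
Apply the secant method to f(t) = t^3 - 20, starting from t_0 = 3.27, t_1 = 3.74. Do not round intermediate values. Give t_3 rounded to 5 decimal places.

2.75802

f(t_0) = 14.965783, f(t_1) = 32.313624
t_2 = 3.740000 - (32.313624)·(3.740000 - 3.270000)/(32.313624 - (14.965783)) = 2.864536; f(t_2) = 3.505151
t_3 = 2.864536 - (3.505151)·(2.864536 - 3.740000)/(3.505151 - (32.313624)) = 2.758018; f(t_3) = 0.979315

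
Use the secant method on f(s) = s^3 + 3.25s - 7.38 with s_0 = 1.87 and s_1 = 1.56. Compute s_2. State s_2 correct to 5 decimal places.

1.43713

f(s_0) = 5.236703, f(s_1) = 1.486416
s_2 = 1.560000 - (1.486416)·(1.560000 - 1.870000)/(1.486416 - (5.236703)) = 1.437132; f(s_2) = 0.258861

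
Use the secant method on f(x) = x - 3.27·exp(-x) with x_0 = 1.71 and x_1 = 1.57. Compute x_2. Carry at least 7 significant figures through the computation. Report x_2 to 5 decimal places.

Secant update: x_(k+1) = x_k − f(x_k)·(x_k − x_(k-1))/(f(x_k) − f(x_(k-1))).
f(x_0) = 1.118569, f(x_1) = 0.889692
x_2 = 1.570000 - (0.889692)·(1.570000 - 1.710000)/(0.889692 - (1.118569)) = 1.025790; f(x_2) = -0.146548

1.02579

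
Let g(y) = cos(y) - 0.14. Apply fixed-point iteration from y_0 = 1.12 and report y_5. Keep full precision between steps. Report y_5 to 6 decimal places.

y_1 = g(1.120000) = 0.295682
y_2 = g(0.295682) = 0.816604
y_3 = g(0.816604) = 0.544701
y_4 = g(0.544701) = 0.715282
y_5 = g(0.715282) = 0.614908

0.614908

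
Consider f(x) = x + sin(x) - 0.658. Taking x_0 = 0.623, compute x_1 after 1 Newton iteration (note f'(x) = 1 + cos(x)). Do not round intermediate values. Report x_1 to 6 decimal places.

x_0 = 0.623000: f = 0.548474, f' = 1.812132 → x_1 = 0.623000 - (0.548474)/(1.812132) = 0.320332

0.320332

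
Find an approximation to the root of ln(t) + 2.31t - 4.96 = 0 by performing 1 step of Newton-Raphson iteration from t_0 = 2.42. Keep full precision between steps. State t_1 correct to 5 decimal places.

f'(t) = 1/t + 2.31
t_0 = 2.420000: f = 1.513968, f' = 2.723223 → t_1 = 2.420000 - (1.513968)/(2.723223) = 1.864053

1.86405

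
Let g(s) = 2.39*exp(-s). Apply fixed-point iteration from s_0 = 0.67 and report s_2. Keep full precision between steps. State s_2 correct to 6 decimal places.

s_1 = g(0.670000) = 1.222984
s_2 = g(1.222984) = 0.703498

0.703498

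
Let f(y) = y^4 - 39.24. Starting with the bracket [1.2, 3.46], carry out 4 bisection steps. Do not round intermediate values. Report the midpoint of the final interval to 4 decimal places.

f(1.200000) = -37.166400, f(3.460000) = 104.079207 (opposite signs)
step 1: m = 2.330000, f(m) = -9.767045 < 0 → root in [2.330000, 3.460000]
step 2: m = 2.895000, f(m) = 31.001580 > 0 → root in [2.330000, 2.895000]
step 3: m = 2.612500, f(m) = 7.342758 > 0 → root in [2.330000, 2.612500]
step 4: m = 2.471250, f(m) = -1.943616 < 0 → root in [2.471250, 2.612500]
Midpoint of [2.471250, 2.612500] = 2.541875

2.5419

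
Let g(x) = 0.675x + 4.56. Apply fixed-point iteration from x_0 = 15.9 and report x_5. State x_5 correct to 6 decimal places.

14.292697

x_1 = g(15.900000) = 15.292500
x_2 = g(15.292500) = 14.882438
x_3 = g(14.882438) = 14.605645
x_4 = g(14.605645) = 14.418811
x_5 = g(14.418811) = 14.292697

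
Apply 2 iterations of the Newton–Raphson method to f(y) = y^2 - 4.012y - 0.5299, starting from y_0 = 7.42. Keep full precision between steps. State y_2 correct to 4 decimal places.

4.2978

Newton update: y ← y − f(y)/f'(y).
f'(y) = 2y - 4.012
y_0 = 7.420000: f = 24.757460, f' = 10.828000 → y_1 = 7.420000 - (24.757460)/(10.828000) = 5.133570
y_1 = 5.133570: f = 5.227760, f' = 6.255141 → y_2 = 5.133570 - (5.227760)/(6.255141) = 4.297816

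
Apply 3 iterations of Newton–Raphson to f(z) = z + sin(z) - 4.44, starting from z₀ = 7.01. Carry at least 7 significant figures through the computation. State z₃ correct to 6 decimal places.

5.282078

f'(z) = 1 + cos(z)
z_0 = 7.010000: f = 3.234493, f' = 1.747295 → z_1 = 7.010000 - (3.234493)/(1.747295) = 5.158857
z_1 = 5.158857: f = -0.183121, f' = 1.431782 → z_2 = 5.158857 - (-0.183121)/(1.431782) = 5.286754
z_2 = 5.286754: f = 0.007217, f' = 1.543302 → z_3 = 5.286754 - (0.007217)/(1.543302) = 5.282078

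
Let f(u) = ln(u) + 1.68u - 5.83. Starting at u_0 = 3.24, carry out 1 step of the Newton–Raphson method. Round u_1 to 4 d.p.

2.8434

Newton update: u ← u − f(u)/f'(u).
f'(u) = 1/u + 1.68
u_0 = 3.240000: f = 0.788773, f' = 1.988642 → u_1 = 3.240000 - (0.788773)/(1.988642) = 2.843361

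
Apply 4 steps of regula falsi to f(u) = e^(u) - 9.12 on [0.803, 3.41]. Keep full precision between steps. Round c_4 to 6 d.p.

f(0.803000) = -6.887772, f(3.410000) = 21.145244
step 1: c = 1.443546, f(c) = -4.884313 < 0 → new bracket [1.443546, 3.410000]
step 2: c = 1.812541, f(c) = -2.994009 < 0 → new bracket [1.812541, 3.410000]
step 3: c = 2.010675, f(c) = -1.651646 < 0 → new bracket [2.010675, 3.410000]
step 4: c = 2.112056, f(c) = -0.854779 < 0 → new bracket [2.112056, 3.410000]

2.112056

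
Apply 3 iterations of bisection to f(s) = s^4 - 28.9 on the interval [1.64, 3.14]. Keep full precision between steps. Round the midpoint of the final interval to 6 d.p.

f(1.640000) = -21.666052, f(3.140000) = 68.311712 (opposite signs)
step 1: m = 2.390000, f(m) = 3.728086 > 0 → root in [1.640000, 2.390000]
step 2: m = 2.015000, f(m) = -12.414573 < 0 → root in [2.015000, 2.390000]
step 3: m = 2.202500, f(m) = -5.367738 < 0 → root in [2.202500, 2.390000]
Midpoint of [2.202500, 2.390000] = 2.296250

2.296250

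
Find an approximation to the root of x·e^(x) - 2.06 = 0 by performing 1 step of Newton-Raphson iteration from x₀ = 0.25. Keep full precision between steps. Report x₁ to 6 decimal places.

f'(x) = (x + 1)·e^(x)
x_0 = 0.250000: f = -1.738994, f' = 1.605032 → x_1 = 0.250000 - (-1.738994)/(1.605032) = 1.333464

1.333464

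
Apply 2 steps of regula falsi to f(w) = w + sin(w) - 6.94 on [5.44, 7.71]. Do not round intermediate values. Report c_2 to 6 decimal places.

f(5.440000) = -2.246765, f(7.710000) = 1.759653
step 1: c = 6.712997, f(c) = 0.189696 > 0 → new bracket [5.440000, 6.712997]
step 2: c = 6.613885, f(c) = -0.001411 < 0 → new bracket [6.613885, 6.712997]

6.613885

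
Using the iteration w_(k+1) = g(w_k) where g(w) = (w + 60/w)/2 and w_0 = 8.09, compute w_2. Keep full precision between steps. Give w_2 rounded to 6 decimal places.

7.745970

w_1 = g(8.090000) = 7.753282
w_2 = g(7.753282) = 7.745970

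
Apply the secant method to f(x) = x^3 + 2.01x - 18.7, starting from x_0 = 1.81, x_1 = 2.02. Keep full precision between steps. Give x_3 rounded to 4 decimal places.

2.3862

f(x_0) = -9.132159, f(x_1) = -6.397392
x_2 = 2.020000 - (-6.397392)·(2.020000 - 1.810000)/(-6.397392 - (-9.132159)) = 2.511249; f(x_2) = 2.184486
x_3 = 2.511249 - (2.184486)·(2.511249 - 2.020000)/(2.184486 - (-6.397392)) = 2.386204; f(x_3) = -0.316765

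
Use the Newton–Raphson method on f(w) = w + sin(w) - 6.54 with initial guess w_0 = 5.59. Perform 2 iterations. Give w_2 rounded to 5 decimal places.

f'(w) = 1 + cos(w)
w_0 = 5.590000: f = -1.588991, f' = 1.769215 → w_1 = 5.590000 - (-1.588991)/(1.769215) = 6.488133
w_1 = 6.488133: f = 0.151650, f' = 1.979072 → w_2 = 6.488133 - (0.151650)/(1.979072) = 6.411507

6.41151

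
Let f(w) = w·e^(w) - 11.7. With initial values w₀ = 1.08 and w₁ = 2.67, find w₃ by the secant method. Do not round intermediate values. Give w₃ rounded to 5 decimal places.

1.66447

f(w_0) = -8.519746, f(w_1) = 26.854718
w_2 = 2.670000 - (26.854718)·(2.670000 - 1.080000)/(26.854718 - (-8.519746)) = 1.462943; f(w_2) = -5.382062
w_3 = 1.462943 - (-5.382062)·(1.462943 - 2.670000)/(-5.382062 - (26.854718)) = 1.664466; f(w_3) = -2.906874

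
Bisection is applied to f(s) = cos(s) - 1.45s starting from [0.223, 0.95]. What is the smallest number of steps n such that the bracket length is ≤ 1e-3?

Initial width b − a = 0.95 − 0.223 = 0.727000.
After n steps the width is (b−a)/2^n; need (b−a)/2^n ≤ 1e-3.
So n ≥ log₂(0.727000/1e-3) = log₂(727.0000) ≈ 9.5058.
Hence n = 10.

10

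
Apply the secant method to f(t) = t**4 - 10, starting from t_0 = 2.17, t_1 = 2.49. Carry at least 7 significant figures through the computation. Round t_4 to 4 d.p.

1.7857

Secant update: t_(k+1) = t_k − f(t_k)·(t_k − t_(k-1))/(f(t_k) − f(t_(k-1))).
f(t_0) = 12.173739, f(t_1) = 28.441240
t_2 = 2.490000 - (28.441240)·(2.490000 - 2.170000)/(28.441240 - (12.173739)) = 1.930529; f(t_2) = 3.890095
t_3 = 1.930529 - (3.890095)·(1.930529 - 2.490000)/(3.890095 - (28.441240)) = 1.841881; f(t_3) = 1.509242
t_4 = 1.841881 - (1.509242)·(1.841881 - 1.930529)/(1.509242 - (3.890095)) = 1.785687; f(t_4) = 0.167672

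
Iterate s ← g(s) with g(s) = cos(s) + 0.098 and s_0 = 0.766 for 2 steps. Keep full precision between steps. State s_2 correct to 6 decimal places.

0.781179

s_1 = g(0.766000) = 0.818689
s_2 = g(0.818689) = 0.781179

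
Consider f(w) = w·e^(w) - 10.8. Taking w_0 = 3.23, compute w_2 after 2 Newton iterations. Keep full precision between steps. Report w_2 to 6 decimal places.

2.080027

f'(w) = (w + 1)·e^(w)
w_0 = 3.230000: f = 70.853292, f' = 106.932949 → w_1 = 3.230000 - (70.853292)/(106.932949) = 2.567404
w_1 = 2.567404: f = 22.658302, f' = 46.490258 → w_2 = 2.567404 - (22.658302)/(46.490258) = 2.080027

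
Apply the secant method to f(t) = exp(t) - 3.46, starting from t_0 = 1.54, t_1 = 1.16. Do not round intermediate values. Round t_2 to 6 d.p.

Secant update: t_(k+1) = t_k − f(t_k)·(t_k − t_(k-1))/(f(t_k) − f(t_(k-1))).
f(t_0) = 1.204590, f(t_1) = -0.270067
t_2 = 1.160000 - (-0.270067)·(1.160000 - 1.540000)/(-0.270067 - (1.204590)) = 1.229593; f(t_2) = -0.040164

1.229593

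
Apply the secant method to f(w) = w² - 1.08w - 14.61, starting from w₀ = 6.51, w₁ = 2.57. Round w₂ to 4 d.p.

Secant update: w_(k+1) = w_k − f(w_k)·(w_k − w_(k-1))/(f(w_k) − f(w_(k-1))).
f(w_0) = 20.739300, f(w_1) = -10.780700
w_2 = 2.570000 - (-10.780700)·(2.570000 - 6.510000)/(-10.780700 - (20.739300)) = 3.917587; f(w_2) = -3.493503

3.9176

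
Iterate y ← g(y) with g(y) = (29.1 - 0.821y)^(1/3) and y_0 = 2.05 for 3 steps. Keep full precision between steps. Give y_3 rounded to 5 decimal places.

2.98692

y_1 = g(2.050000) = 3.015364
y_2 = g(3.015364) = 2.986023
y_3 = g(2.986023) = 2.986924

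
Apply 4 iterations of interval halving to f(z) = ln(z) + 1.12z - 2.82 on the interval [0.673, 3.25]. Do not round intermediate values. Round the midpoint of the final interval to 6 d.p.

1.880969

f(0.673000) = -2.462250, f(3.250000) = 1.998655 (opposite signs)
step 1: m = 1.961500, f(m) = 0.050589 > 0 → root in [0.673000, 1.961500]
step 2: m = 1.317250, f(m) = -1.069134 < 0 → root in [1.317250, 1.961500]
step 3: m = 1.639375, f(m) = -0.489585 < 0 → root in [1.639375, 1.961500]
step 4: m = 1.800438, f(m) = -0.215480 < 0 → root in [1.800438, 1.961500]
Midpoint of [1.800438, 1.961500] = 1.880969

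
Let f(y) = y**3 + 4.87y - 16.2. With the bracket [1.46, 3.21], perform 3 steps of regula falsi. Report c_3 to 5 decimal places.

1.88134

f(1.460000) = -5.977664, f(3.210000) = 32.508861
step 1: c = 1.731807, f(c) = -2.572140 < 0 → new bracket [1.731807, 3.210000]
step 2: c = 1.840188, f(c) = -1.006867 < 0 → new bracket [1.840188, 3.210000]
step 3: c = 1.881340, f(c) = -0.378990 < 0 → new bracket [1.881340, 3.210000]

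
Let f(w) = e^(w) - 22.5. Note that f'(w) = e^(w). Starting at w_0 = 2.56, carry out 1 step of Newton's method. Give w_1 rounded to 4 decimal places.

w_0 = 2.560000: f = -9.564183, f' = 12.935817 → w_1 = 2.560000 - (-9.564183)/(12.935817) = 3.299357

3.2994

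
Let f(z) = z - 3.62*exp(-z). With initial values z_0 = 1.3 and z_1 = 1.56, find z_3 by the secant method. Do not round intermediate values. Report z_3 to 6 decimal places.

Secant update: z_(k+1) = z_k − f(z_k)·(z_k − z_(k-1))/(f(z_k) − f(z_(k-1))).
f(z_0) = 0.313435, f(z_1) = 0.799307
z_2 = 1.560000 - (0.799307)·(1.560000 - 1.300000)/(0.799307 - (0.313435)) = 1.132275; f(z_2) = -0.034449
z_3 = 1.132275 - (-0.034449)·(1.132275 - 1.560000)/(-0.034449 - (0.799307)) = 1.149947; f(z_3) = 0.003662

1.149947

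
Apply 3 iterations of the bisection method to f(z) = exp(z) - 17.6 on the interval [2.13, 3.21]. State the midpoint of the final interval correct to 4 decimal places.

f(2.130000) = -9.185133, f(3.210000) = 7.179086 (opposite signs)
step 1: m = 2.670000, f(m) = -3.160031 < 0 → root in [2.670000, 3.210000]
step 2: m = 2.940000, f(m) = 1.315846 > 0 → root in [2.670000, 2.940000]
step 3: m = 2.805000, f(m) = -1.072924 < 0 → root in [2.805000, 2.940000]
Midpoint of [2.805000, 2.940000] = 2.872500

2.8725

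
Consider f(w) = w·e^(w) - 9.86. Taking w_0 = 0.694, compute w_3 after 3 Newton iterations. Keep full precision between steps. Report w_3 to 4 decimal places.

Newton update: w ← w − f(w)/f'(w).
f'(w) = (w + 1)·e^(w)
w_0 = 0.694000: f = -8.470816, f' = 3.390891 → w_1 = 0.694000 - (-8.470816)/(3.390891) = 3.192109
w_1 = 3.192109: f = 67.835039, f' = 102.034755 → w_2 = 3.192109 - (67.835039)/(102.034755) = 2.527287
w_2 = 2.527287: f = 21.780337, f' = 44.159826 → w_3 = 2.527287 - (21.780337)/(44.159826) = 2.034070

2.0341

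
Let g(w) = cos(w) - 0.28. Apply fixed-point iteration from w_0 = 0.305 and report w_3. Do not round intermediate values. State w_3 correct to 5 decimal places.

0.59690

w_1 = g(0.305000) = 0.673847
w_2 = g(0.673847) = 0.501427
w_3 = g(0.501427) = 0.596898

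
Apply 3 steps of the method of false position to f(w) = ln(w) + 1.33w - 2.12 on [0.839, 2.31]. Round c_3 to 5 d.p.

f(0.839000) = -1.179675, f(2.310000) = 1.789548
step 1: c = 1.423430, f(c) = 0.126231 > 0 → new bracket [0.839000, 1.423430]
step 2: c = 1.366938, f(c) = 0.010600 > 0 → new bracket [0.839000, 1.366938]
step 3: c = 1.362236, f(c) = 0.000902 > 0 → new bracket [0.839000, 1.362236]

1.36224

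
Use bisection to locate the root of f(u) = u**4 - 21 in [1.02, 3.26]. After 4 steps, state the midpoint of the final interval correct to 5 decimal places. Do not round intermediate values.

f(1.020000) = -19.917568, f(3.260000) = 91.945882 (opposite signs)
step 1: m = 2.140000, f(m) = -0.027264 < 0 → root in [2.140000, 3.260000]
step 2: m = 2.700000, f(m) = 32.144100 > 0 → root in [2.140000, 2.700000]
step 3: m = 2.420000, f(m) = 13.297421 > 0 → root in [2.140000, 2.420000]
step 4: m = 2.280000, f(m) = 6.023363 > 0 → root in [2.140000, 2.280000]
Midpoint of [2.140000, 2.280000] = 2.210000

2.21000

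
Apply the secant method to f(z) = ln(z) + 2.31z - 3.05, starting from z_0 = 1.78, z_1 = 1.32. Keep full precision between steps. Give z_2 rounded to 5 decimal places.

1.22647

Secant update: z_(k+1) = z_k − f(z_k)·(z_k − z_(k-1))/(f(z_k) − f(z_(k-1))).
f(z_0) = 1.638413, f(z_1) = 0.276832
z_2 = 1.320000 - (0.276832)·(1.320000 - 1.780000)/(0.276832 - (1.638413)) = 1.226475; f(z_2) = -0.012700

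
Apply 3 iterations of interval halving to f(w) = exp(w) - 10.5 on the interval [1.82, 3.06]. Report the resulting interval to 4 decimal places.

[2.2850, 2.4400]

f(1.820000) = -4.328142, f(3.060000) = 10.827557 (opposite signs)
step 1: m = 2.440000, f(m) = 0.973041 > 0 → root in [1.820000, 2.440000]
step 2: m = 2.130000, f(m) = -2.085133 < 0 → root in [2.130000, 2.440000]
step 3: m = 2.285000, f(m) = -0.674314 < 0 → root in [2.285000, 2.440000]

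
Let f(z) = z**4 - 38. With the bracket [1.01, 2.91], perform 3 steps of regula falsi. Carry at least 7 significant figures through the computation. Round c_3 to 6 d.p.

f(1.010000) = -36.959396, f(2.910000) = 33.708718
step 1: c = 2.003699, f(c) = -21.881295 < 0 → new bracket [2.003699, 2.910000]
step 2: c = 2.360437, f(c) = -6.956594 < 0 → new bracket [2.360437, 2.910000]
step 3: c = 2.454450, f(c) = -1.707503 < 0 → new bracket [2.454450, 2.910000]

2.454450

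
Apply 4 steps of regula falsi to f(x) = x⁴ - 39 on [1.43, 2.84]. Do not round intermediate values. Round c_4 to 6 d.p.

2.497237

f(1.430000) = -34.818384, f(2.840000) = 26.053903
step 1: c = 2.236507, f(c) = -13.980364 < 0 → new bracket [2.236507, 2.840000]
step 2: c = 2.447253, f(c) = -3.131330 < 0 → new bracket [2.447253, 2.840000]
step 3: c = 2.489391, f(c) = -0.596342 < 0 → new bracket [2.489391, 2.840000]
step 4: c = 2.497237, f(c) = -0.109925 < 0 → new bracket [2.497237, 2.840000]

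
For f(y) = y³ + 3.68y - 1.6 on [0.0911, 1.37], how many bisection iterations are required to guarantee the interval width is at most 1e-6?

21

Initial width b − a = 1.37 − 0.0911 = 1.278900.
After n steps the width is (b−a)/2^n; need (b−a)/2^n ≤ 1e-6.
So n ≥ log₂(1.278900/1e-6) = log₂(1278900.0000) ≈ 20.2865.
Hence n = 21.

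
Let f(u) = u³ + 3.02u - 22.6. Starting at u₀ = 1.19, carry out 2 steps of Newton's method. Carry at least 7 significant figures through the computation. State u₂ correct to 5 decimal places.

2.75490

f'(u) = 3u² + 3.02
u_0 = 1.190000: f = -17.321041, f' = 7.268300 → u_1 = 1.190000 - (-17.321041)/(7.268300) = 3.573094
u_1 = 3.573094: f = 33.808431, f' = 41.320999 → u_2 = 3.573094 - (33.808431)/(41.320999) = 2.754904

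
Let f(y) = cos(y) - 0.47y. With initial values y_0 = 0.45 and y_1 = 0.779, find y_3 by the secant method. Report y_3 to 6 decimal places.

1.049653

f(y_0) = 0.688947, f(y_1) = 0.345486
y_2 = 0.779000 - (0.345486)·(0.779000 - 0.450000)/(0.345486 - (0.688947)) = 1.109941; f(y_2) = -0.076957
y_3 = 1.109941 - (-0.076957)·(1.109941 - 0.779000)/(-0.076957 - (0.345486)) = 1.049653; f(y_3) = 0.004536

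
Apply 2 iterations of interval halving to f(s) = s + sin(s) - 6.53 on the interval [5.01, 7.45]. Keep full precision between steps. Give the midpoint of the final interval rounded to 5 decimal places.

6.53500

f(5.010000) = -2.476040, f(7.450000) = 1.839503 (opposite signs)
step 1: m = 6.230000, f(m) = -0.353160 < 0 → root in [6.230000, 7.450000]
step 2: m = 6.840000, f(m) = 0.838485 > 0 → root in [6.230000, 6.840000]
Midpoint of [6.230000, 6.840000] = 6.535000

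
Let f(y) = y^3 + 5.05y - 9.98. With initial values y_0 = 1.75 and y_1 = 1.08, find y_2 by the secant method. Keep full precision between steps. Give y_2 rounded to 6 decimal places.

f(y_0) = 4.216875, f(y_1) = -3.266288
y_2 = 1.080000 - (-3.266288)·(1.080000 - 1.750000)/(-3.266288 - (4.216875)) = 1.372445; f(y_2) = -0.464009

1.372445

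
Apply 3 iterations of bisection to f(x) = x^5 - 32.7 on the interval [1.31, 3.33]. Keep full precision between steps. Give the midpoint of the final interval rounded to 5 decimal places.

1.94125

f(1.310000) = -28.842051, f(3.330000) = 376.769132 (opposite signs)
step 1: m = 2.320000, f(m) = 34.510933 > 0 → root in [1.310000, 2.320000]
step 2: m = 1.815000, f(m) = -13.003768 < 0 → root in [1.815000, 2.320000]
step 3: m = 2.067500, f(m) = 5.077011 > 0 → root in [1.815000, 2.067500]
Midpoint of [1.815000, 2.067500] = 1.941250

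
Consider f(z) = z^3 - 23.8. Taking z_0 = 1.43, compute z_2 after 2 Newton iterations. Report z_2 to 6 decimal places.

3.561592

Newton update: z ← z − f(z)/f'(z).
f'(z) = 3z^2
z_0 = 1.430000: f = -20.875793, f' = 6.134700 → z_1 = 1.430000 - (-20.875793)/(6.134700) = 4.832904
z_1 = 4.832904: f = 89.081926, f' = 70.070873 → z_2 = 4.832904 - (89.081926)/(70.070873) = 3.561592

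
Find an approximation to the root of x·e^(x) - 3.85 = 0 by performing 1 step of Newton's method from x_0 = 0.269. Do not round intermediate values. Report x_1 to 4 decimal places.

2.3753

f'(x) = (x + 1)·e^(x)
x_0 = 0.269000: f = -3.497972, f' = 1.660683 → x_1 = 0.269000 - (-3.497972)/(1.660683) = 2.375345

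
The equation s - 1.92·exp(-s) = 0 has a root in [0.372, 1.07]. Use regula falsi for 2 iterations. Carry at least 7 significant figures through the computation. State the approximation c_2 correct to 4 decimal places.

False-position update: c = (a·f(b) − b·f(a))/(f(b) − f(a)); replace the endpoint whose sign matches f(c).
f(0.372000) = -0.951560, f(1.070000) = 0.411424
step 1: c = 0.859305, f(c) = 0.046269 > 0 → new bracket [0.372000, 0.859305]
step 2: c = 0.836709, f(c) = 0.005092 > 0 → new bracket [0.372000, 0.836709]

0.8367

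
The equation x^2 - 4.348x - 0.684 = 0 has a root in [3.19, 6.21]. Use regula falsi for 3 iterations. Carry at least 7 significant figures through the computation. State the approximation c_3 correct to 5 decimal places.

f(3.190000) = -4.378020, f(6.210000) = 10.879020
step 1: c = 4.056591, f(c) = -1.866125 < 0 → new bracket [4.056591, 6.210000]
step 2: c = 4.371890, f(c) = -0.579554 < 0 → new bracket [4.371890, 6.210000]
step 3: c = 4.464859, f(c) = -0.162243 < 0 → new bracket [4.464859, 6.210000]

4.46486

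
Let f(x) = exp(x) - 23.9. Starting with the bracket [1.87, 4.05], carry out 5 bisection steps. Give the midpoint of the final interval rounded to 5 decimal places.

3.19844

f(1.870000) = -17.411704, f(4.050000) = 33.497457 (opposite signs)
step 1: m = 2.960000, f(m) = -4.602028 < 0 → root in [2.960000, 4.050000]
step 2: m = 3.505000, f(m) = 9.381444 > 0 → root in [2.960000, 3.505000]
step 3: m = 3.232500, f(m) = 1.442935 > 0 → root in [2.960000, 3.232500]
step 4: m = 3.096250, f(m) = -1.785135 < 0 → root in [3.096250, 3.232500]
step 5: m = 3.164375, f(m) = -0.226057 < 0 → root in [3.164375, 3.232500]
Midpoint of [3.164375, 3.232500] = 3.198437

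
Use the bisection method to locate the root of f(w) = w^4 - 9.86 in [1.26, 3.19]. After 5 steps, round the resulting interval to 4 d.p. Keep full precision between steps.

f(1.260000) = -7.339526, f(3.190000) = 93.693011 (opposite signs)
step 1: m = 2.225000, f(m) = 14.648688 > 0 → root in [1.260000, 2.225000]
step 2: m = 1.742500, f(m) = -0.640844 < 0 → root in [1.742500, 2.225000]
step 3: m = 1.983750, f(m) = 5.626303 > 0 → root in [1.742500, 1.983750]
step 4: m = 1.863125, f(m) = 2.189471 > 0 → root in [1.742500, 1.863125]
step 5: m = 1.802813, f(m) = 0.703364 > 0 → root in [1.742500, 1.802813]

[1.7425, 1.8028]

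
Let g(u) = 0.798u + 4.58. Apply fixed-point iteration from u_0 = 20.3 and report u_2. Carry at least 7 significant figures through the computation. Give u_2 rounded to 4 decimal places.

u_1 = g(20.300000) = 20.779400
u_2 = g(20.779400) = 21.161961

21.1620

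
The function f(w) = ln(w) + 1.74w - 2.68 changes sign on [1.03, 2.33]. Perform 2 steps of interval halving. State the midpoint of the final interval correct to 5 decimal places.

f(1.030000) = -0.858241, f(2.330000) = 2.220068 (opposite signs)
step 1: m = 1.680000, f(m) = 0.761994 > 0 → root in [1.030000, 1.680000]
step 2: m = 1.355000, f(m) = -0.018499 < 0 → root in [1.355000, 1.680000]
Midpoint of [1.355000, 1.680000] = 1.517500

1.51750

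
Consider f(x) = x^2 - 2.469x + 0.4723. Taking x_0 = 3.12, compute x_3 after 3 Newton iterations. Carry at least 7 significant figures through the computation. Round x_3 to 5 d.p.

2.26014

f'(x) = 2x - 2.469
x_0 = 3.120000: f = 2.503420, f' = 3.771000 → x_1 = 3.120000 - (2.503420)/(3.771000) = 2.456139
x_1 = 2.456139: f = 0.440711, f' = 2.443278 → x_2 = 2.456139 - (0.440711)/(2.443278) = 2.275762
x_2 = 2.275762: f = 0.032536, f' = 2.082524 → x_3 = 2.275762 - (0.032536)/(2.082524) = 2.260139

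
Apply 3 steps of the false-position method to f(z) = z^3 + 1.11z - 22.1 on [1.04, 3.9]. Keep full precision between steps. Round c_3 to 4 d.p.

2.5812

False-position update: c = (a·f(b) − b·f(a))/(f(b) − f(a)); replace the endpoint whose sign matches f(c).
f(1.040000) = -19.820736, f(3.900000) = 41.548000
step 1: c = 1.963716, f(c) = -12.347827 < 0 → new bracket [1.963716, 3.900000]
step 2: c = 2.407329, f(c) = -5.476824 < 0 → new bracket [2.407329, 3.900000]
step 3: c = 2.581176, f(c) = -2.037892 < 0 → new bracket [2.581176, 3.900000]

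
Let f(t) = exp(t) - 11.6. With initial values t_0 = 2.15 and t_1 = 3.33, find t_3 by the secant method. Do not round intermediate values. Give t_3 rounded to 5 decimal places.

f(t_0) = -3.015142, f(t_1) = 16.338342
t_2 = 3.330000 - (16.338342)·(3.330000 - 2.150000)/(16.338342 - (-3.015142)) = 2.333836; f(t_2) = -1.282556
t_3 = 2.333836 - (-1.282556)·(2.333836 - 3.330000)/(-1.282556 - (16.338342)) = 2.406343; f(t_3) = -0.506682

2.40634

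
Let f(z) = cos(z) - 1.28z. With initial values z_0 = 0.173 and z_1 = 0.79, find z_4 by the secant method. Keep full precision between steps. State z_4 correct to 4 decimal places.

Secant update: z_(k+1) = z_k − f(z_k)·(z_k − z_(k-1))/(f(z_k) − f(z_(k-1))).
f(z_0) = 0.763633, f(z_1) = -0.307355
z_2 = 0.790000 - (-0.307355)·(0.790000 - 0.173000)/(-0.307355 - (0.763633)) = 0.612932; f(z_2) = 0.033412
z_3 = 0.612932 - (0.033412)·(0.612932 - 0.790000)/(0.033412 - (-0.307355)) = 0.630293; f(z_3) = 0.001079
z_4 = 0.630293 - (0.001079)·(0.630293 - 0.612932)/(0.001079 - (0.033412)) = 0.630873; f(z_4) = -0.000004

0.6309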